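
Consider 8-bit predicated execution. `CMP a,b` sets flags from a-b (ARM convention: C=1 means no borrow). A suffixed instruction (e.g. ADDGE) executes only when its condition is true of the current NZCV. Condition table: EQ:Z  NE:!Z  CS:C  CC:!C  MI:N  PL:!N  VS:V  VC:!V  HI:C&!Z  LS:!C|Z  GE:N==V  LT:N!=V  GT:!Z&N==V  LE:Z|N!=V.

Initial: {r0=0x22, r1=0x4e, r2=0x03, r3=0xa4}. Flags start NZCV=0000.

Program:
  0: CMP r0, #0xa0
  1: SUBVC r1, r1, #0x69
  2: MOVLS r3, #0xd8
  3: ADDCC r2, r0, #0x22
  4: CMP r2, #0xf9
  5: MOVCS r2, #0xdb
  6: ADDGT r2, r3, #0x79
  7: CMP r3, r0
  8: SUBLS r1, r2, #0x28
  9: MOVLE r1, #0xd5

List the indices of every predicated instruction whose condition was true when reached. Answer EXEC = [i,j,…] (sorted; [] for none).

0: ✓ CMP  NZCV=1001
1: · SUBVC
2: ✓ MOVLS  r3←0xd8
3: ✓ ADDCC  r2←0x44
4: ✓ CMP  NZCV=0000
5: · MOVCS
6: ✓ ADDGT  r2←0x51
7: ✓ CMP  NZCV=1010
8: · SUBLS
9: ✓ MOVLE  r1←0xd5

EXEC = [2,3,6,9]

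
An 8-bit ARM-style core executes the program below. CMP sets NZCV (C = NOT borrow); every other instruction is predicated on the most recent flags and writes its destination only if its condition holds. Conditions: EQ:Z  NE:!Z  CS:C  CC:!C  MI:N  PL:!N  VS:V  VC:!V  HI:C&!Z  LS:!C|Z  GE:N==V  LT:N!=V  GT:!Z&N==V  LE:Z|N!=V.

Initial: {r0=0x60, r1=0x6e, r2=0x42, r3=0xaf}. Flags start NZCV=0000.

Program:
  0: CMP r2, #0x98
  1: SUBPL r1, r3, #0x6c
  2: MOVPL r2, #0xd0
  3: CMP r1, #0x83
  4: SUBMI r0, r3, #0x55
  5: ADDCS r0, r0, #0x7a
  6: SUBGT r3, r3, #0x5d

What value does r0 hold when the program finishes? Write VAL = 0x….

VAL = 0x5a

0: ✓ CMP  NZCV=1001
1: · SUBPL
2: · MOVPL
3: ✓ CMP  NZCV=1001
4: ✓ SUBMI  r0←0x5a
5: · ADDCS
6: ✓ SUBGT  r3←0x52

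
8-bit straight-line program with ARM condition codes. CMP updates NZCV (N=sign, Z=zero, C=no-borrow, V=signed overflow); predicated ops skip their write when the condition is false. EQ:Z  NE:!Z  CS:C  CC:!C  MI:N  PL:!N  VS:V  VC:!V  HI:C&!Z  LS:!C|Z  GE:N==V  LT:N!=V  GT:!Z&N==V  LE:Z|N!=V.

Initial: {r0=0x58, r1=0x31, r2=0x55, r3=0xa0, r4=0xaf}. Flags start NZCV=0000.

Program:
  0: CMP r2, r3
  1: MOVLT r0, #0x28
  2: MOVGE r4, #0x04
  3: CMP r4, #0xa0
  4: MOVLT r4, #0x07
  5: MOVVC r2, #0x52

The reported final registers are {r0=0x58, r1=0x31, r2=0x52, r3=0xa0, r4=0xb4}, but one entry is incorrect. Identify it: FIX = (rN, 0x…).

FIX = (r4, 0x04)

0: ✓ CMP  NZCV=1001
1: · MOVLT
2: ✓ MOVGE  r4←0x04
3: ✓ CMP  NZCV=0000
4: · MOVLT
5: ✓ MOVVC  r2←0x52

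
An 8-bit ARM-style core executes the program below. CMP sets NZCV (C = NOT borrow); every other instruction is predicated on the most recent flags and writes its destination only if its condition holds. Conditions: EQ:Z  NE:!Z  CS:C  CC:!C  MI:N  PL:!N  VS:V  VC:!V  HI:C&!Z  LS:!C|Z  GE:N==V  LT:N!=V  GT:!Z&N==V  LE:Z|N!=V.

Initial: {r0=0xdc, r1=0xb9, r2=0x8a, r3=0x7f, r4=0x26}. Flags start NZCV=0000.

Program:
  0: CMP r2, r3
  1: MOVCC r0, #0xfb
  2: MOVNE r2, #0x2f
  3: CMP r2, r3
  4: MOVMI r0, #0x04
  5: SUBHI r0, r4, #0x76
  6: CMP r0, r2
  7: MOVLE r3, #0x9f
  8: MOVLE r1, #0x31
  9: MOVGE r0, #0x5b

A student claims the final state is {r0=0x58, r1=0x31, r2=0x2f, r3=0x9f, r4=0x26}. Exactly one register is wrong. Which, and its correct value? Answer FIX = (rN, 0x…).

[0] flags=0011 → (cmp)
[1] flags=0011 CC?F → skip
[2] flags=0011 NE?T → r2=0x2f
[3] flags=1000 → (cmp)
[4] flags=1000 MI?T → r0=0x04
[5] flags=1000 HI?F → skip
[6] flags=1000 → (cmp)
[7] flags=1000 LE?T → r3=0x9f
[8] flags=1000 LE?T → r1=0x31
[9] flags=1000 GE?F → skip

FIX = (r0, 0x04)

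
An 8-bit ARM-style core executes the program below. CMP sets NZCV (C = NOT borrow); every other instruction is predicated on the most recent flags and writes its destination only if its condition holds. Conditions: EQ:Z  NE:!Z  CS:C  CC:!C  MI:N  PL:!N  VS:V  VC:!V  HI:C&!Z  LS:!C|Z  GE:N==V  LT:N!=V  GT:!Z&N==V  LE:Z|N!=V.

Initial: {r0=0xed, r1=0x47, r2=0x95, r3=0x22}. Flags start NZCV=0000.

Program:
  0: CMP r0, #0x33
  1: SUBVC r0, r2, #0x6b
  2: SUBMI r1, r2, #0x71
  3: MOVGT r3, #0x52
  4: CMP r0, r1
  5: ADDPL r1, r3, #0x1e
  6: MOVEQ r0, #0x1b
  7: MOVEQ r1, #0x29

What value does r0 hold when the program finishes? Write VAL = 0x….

VAL = 0x2a

0: ✓ CMP  NZCV=1010
1: ✓ SUBVC  r0←0x2a
2: ✓ SUBMI  r1←0x24
3: · MOVGT
4: ✓ CMP  NZCV=0010
5: ✓ ADDPL  r1←0x40
6: · MOVEQ
7: · MOVEQ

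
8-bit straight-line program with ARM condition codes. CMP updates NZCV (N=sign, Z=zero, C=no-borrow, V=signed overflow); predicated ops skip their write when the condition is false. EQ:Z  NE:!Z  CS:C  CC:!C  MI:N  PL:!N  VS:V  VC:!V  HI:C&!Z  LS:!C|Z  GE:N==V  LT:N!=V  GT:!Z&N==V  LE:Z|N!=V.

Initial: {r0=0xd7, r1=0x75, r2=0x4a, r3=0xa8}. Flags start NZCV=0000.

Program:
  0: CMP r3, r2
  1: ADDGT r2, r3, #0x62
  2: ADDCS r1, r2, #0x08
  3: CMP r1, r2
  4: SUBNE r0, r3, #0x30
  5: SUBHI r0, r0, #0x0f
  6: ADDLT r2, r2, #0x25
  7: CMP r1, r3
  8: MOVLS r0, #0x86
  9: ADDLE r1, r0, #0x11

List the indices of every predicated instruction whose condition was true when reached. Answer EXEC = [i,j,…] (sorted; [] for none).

[0] flags=0011 → (cmp)
[1] flags=0011 GT?F → skip
[2] flags=0011 CS?T → r1=0x52
[3] flags=0010 → (cmp)
[4] flags=0010 NE?T → r0=0x78
[5] flags=0010 HI?T → r0=0x69
[6] flags=0010 LT?F → skip
[7] flags=1001 → (cmp)
[8] flags=1001 LS?T → r0=0x86
[9] flags=1001 LE?F → skip

EXEC = [2,4,5,8]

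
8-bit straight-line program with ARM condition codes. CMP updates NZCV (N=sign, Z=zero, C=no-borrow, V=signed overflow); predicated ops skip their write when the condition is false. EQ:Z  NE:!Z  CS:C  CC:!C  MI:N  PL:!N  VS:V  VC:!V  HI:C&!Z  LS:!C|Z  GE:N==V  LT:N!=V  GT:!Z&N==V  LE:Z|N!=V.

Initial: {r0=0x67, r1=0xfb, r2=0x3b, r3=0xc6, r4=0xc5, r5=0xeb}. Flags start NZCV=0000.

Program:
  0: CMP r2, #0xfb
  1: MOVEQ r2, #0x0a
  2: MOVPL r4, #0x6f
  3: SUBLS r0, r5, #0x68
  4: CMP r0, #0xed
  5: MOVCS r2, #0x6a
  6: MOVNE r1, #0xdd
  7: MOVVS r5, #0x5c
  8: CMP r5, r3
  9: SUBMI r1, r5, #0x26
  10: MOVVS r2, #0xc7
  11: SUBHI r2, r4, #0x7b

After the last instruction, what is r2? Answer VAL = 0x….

VAL = 0xf4

[0] flags=0000 → (cmp)
[1] flags=0000 EQ?F → skip
[2] flags=0000 PL?T → r4=0x6f
[3] flags=0000 LS?T → r0=0x83
[4] flags=1000 → (cmp)
[5] flags=1000 CS?F → skip
[6] flags=1000 NE?T → r1=0xdd
[7] flags=1000 VS?F → skip
[8] flags=0010 → (cmp)
[9] flags=0010 MI?F → skip
[10] flags=0010 VS?F → skip
[11] flags=0010 HI?T → r2=0xf4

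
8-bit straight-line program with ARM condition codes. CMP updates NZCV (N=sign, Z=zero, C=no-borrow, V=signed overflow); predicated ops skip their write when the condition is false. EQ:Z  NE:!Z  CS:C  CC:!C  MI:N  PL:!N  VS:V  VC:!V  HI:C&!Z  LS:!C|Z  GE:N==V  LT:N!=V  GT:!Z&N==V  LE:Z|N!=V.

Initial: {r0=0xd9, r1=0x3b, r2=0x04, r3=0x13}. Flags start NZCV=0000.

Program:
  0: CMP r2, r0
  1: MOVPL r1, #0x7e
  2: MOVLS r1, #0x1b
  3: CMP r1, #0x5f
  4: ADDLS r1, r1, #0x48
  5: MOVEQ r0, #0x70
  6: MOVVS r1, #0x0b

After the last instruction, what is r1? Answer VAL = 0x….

VAL = 0x63

[0] flags=0000 → (cmp)
[1] flags=0000 PL?T → r1=0x7e
[2] flags=0000 LS?T → r1=0x1b
[3] flags=1000 → (cmp)
[4] flags=1000 LS?T → r1=0x63
[5] flags=1000 EQ?F → skip
[6] flags=1000 VS?F → skip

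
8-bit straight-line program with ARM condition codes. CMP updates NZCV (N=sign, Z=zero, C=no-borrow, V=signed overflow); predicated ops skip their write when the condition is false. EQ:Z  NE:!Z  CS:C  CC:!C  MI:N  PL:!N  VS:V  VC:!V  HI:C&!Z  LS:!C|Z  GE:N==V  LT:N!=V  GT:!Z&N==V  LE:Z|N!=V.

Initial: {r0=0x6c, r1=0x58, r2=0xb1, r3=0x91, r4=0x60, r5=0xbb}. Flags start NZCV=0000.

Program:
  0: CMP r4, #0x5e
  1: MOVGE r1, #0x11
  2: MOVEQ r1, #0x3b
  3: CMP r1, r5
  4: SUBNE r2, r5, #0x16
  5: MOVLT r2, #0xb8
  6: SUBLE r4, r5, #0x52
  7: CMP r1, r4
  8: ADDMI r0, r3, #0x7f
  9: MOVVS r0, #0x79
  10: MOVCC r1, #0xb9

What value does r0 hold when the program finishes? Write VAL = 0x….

VAL = 0x10

[0] flags=0010 → (cmp)
[1] flags=0010 GE?T → r1=0x11
[2] flags=0010 EQ?F → skip
[3] flags=0000 → (cmp)
[4] flags=0000 NE?T → r2=0xa5
[5] flags=0000 LT?F → skip
[6] flags=0000 LE?F → skip
[7] flags=1000 → (cmp)
[8] flags=1000 MI?T → r0=0x10
[9] flags=1000 VS?F → skip
[10] flags=1000 CC?T → r1=0xb9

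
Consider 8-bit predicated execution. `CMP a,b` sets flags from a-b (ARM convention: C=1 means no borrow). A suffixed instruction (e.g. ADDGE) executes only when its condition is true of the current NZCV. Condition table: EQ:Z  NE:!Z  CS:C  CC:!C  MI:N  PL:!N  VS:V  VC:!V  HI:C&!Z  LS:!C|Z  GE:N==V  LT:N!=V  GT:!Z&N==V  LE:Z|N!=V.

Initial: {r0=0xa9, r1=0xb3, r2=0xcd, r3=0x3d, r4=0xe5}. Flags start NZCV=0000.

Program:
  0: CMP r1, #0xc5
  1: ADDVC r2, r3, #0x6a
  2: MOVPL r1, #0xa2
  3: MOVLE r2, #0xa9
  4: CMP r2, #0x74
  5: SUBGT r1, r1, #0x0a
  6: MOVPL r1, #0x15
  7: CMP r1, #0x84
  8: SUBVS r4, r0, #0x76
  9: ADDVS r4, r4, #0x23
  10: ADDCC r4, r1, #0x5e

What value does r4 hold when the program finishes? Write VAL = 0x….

VAL = 0x73

[0] flags=1000 → (cmp)
[1] flags=1000 VC?T → r2=0xa7
[2] flags=1000 PL?F → skip
[3] flags=1000 LE?T → r2=0xa9
[4] flags=0011 → (cmp)
[5] flags=0011 GT?F → skip
[6] flags=0011 PL?T → r1=0x15
[7] flags=1001 → (cmp)
[8] flags=1001 VS?T → r4=0x33
[9] flags=1001 VS?T → r4=0x56
[10] flags=1001 CC?T → r4=0x73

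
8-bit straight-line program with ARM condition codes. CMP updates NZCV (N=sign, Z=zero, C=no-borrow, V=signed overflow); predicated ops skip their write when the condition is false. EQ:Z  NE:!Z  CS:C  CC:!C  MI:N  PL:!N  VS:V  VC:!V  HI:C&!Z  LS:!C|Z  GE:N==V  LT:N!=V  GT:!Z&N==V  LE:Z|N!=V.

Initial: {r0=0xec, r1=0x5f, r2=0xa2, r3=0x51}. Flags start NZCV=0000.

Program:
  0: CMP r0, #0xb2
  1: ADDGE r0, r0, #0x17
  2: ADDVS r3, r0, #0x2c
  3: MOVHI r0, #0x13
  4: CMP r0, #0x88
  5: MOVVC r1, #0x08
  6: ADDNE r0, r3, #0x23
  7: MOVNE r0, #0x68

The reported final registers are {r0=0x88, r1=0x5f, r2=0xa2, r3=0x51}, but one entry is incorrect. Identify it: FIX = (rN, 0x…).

0: ✓ CMP  NZCV=0010
1: ✓ ADDGE  r0←0x03
2: · ADDVS
3: ✓ MOVHI  r0←0x13
4: ✓ CMP  NZCV=1001
5: · MOVVC
6: ✓ ADDNE  r0←0x74
7: ✓ MOVNE  r0←0x68

FIX = (r0, 0x68)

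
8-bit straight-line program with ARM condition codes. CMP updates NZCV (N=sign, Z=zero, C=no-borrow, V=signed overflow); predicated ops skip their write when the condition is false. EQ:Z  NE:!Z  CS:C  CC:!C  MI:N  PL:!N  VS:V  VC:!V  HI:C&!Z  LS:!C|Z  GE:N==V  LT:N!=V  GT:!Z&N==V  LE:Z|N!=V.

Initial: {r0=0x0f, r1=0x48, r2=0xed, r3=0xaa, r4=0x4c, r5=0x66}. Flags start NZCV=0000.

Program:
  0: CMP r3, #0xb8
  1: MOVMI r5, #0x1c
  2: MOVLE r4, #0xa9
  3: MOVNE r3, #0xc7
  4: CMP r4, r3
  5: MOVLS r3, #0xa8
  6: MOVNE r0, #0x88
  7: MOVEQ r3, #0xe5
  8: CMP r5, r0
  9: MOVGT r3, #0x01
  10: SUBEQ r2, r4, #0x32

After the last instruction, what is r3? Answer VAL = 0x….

VAL = 0x01

[0] flags=1000 → (cmp)
[1] flags=1000 MI?T → r5=0x1c
[2] flags=1000 LE?T → r4=0xa9
[3] flags=1000 NE?T → r3=0xc7
[4] flags=1000 → (cmp)
[5] flags=1000 LS?T → r3=0xa8
[6] flags=1000 NE?T → r0=0x88
[7] flags=1000 EQ?F → skip
[8] flags=1001 → (cmp)
[9] flags=1001 GT?T → r3=0x01
[10] flags=1001 EQ?F → skip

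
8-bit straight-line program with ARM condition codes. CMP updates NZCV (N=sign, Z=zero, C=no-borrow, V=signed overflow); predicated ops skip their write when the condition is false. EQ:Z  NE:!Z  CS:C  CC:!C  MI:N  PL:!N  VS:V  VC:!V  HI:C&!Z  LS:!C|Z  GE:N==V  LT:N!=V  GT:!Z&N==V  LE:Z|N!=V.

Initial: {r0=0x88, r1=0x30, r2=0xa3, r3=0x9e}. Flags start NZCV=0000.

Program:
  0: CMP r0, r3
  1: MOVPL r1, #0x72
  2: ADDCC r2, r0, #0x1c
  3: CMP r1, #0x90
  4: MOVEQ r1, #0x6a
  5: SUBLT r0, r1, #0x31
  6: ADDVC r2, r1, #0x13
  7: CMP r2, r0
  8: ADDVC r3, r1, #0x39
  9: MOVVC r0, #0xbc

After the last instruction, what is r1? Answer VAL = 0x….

[0] flags=1000 → (cmp)
[1] flags=1000 PL?F → skip
[2] flags=1000 CC?T → r2=0xa4
[3] flags=1001 → (cmp)
[4] flags=1001 EQ?F → skip
[5] flags=1001 LT?F → skip
[6] flags=1001 VC?F → skip
[7] flags=0010 → (cmp)
[8] flags=0010 VC?T → r3=0x69
[9] flags=0010 VC?T → r0=0xbc

VAL = 0x30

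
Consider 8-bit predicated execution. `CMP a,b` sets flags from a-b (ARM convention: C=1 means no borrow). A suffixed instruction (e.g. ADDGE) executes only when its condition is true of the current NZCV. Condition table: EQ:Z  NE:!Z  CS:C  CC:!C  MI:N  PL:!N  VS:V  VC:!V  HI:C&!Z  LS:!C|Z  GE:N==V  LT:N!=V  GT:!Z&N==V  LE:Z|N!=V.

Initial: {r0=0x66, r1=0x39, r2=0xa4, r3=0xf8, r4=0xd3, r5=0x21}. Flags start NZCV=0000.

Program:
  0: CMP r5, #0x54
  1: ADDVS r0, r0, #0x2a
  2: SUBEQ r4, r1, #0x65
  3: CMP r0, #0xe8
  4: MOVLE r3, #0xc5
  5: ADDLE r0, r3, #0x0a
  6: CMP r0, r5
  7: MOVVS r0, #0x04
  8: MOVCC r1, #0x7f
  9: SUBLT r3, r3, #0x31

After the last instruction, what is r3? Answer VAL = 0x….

[0] flags=1000 → (cmp)
[1] flags=1000 VS?F → skip
[2] flags=1000 EQ?F → skip
[3] flags=0000 → (cmp)
[4] flags=0000 LE?F → skip
[5] flags=0000 LE?F → skip
[6] flags=0010 → (cmp)
[7] flags=0010 VS?F → skip
[8] flags=0010 CC?F → skip
[9] flags=0010 LT?F → skip

VAL = 0xf8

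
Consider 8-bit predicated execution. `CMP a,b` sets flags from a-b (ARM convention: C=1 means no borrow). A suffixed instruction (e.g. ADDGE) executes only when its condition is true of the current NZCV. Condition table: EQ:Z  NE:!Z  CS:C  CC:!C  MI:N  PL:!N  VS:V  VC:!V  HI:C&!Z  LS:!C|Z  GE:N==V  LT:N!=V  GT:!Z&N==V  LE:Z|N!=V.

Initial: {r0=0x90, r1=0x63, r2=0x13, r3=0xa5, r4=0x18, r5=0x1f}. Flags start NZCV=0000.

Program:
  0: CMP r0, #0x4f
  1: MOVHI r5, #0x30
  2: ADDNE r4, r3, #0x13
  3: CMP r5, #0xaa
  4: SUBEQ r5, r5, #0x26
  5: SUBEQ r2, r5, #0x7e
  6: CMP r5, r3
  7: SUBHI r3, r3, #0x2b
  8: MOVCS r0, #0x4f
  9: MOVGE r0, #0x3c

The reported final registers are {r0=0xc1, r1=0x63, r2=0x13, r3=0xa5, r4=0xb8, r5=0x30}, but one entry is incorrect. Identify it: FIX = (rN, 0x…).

0: ✓ CMP  NZCV=0011
1: ✓ MOVHI  r5←0x30
2: ✓ ADDNE  r4←0xb8
3: ✓ CMP  NZCV=1001
4: · SUBEQ
5: · SUBEQ
6: ✓ CMP  NZCV=1001
7: · SUBHI
8: · MOVCS
9: ✓ MOVGE  r0←0x3c

FIX = (r0, 0x3c)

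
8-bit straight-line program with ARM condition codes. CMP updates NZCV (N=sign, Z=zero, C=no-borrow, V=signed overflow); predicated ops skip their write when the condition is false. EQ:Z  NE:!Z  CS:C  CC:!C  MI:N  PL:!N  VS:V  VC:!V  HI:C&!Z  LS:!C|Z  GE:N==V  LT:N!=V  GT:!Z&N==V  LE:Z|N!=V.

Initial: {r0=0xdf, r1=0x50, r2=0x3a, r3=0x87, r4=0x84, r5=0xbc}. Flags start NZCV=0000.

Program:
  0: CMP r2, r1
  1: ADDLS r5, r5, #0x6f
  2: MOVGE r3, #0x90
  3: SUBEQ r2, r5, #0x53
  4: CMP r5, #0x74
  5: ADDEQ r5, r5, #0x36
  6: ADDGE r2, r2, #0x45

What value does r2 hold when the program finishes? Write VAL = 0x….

VAL = 0x3a

0: ✓ CMP  NZCV=1000
1: ✓ ADDLS  r5←0x2b
2: · MOVGE
3: · SUBEQ
4: ✓ CMP  NZCV=1000
5: · ADDEQ
6: · ADDGE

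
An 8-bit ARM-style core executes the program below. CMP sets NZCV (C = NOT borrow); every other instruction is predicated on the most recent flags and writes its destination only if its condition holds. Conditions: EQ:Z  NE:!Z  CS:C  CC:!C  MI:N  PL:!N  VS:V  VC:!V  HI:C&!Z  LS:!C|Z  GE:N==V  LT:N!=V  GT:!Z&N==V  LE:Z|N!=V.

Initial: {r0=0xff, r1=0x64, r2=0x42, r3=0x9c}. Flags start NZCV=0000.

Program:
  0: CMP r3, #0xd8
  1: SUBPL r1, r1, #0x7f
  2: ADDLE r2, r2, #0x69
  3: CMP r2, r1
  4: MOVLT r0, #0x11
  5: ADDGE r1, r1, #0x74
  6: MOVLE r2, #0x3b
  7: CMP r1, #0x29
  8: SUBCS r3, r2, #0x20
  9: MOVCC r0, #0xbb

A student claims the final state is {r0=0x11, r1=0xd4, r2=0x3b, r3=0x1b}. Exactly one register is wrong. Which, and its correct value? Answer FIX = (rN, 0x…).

FIX = (r1, 0x64)

[0] flags=1000 → (cmp)
[1] flags=1000 PL?F → skip
[2] flags=1000 LE?T → r2=0xab
[3] flags=0011 → (cmp)
[4] flags=0011 LT?T → r0=0x11
[5] flags=0011 GE?F → skip
[6] flags=0011 LE?T → r2=0x3b
[7] flags=0010 → (cmp)
[8] flags=0010 CS?T → r3=0x1b
[9] flags=0010 CC?F → skip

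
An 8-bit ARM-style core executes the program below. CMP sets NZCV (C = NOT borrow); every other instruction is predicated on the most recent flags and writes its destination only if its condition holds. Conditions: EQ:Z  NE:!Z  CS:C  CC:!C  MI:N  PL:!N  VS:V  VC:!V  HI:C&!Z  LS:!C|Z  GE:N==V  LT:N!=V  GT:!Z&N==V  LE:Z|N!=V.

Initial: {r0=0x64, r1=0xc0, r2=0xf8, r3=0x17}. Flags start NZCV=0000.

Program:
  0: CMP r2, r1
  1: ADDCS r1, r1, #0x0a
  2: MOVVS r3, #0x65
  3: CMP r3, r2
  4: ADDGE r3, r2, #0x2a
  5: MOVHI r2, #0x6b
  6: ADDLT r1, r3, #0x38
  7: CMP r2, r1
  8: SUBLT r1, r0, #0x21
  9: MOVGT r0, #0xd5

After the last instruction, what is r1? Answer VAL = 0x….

VAL = 0xca

[0] flags=0010 → (cmp)
[1] flags=0010 CS?T → r1=0xca
[2] flags=0010 VS?F → skip
[3] flags=0000 → (cmp)
[4] flags=0000 GE?T → r3=0x22
[5] flags=0000 HI?F → skip
[6] flags=0000 LT?F → skip
[7] flags=0010 → (cmp)
[8] flags=0010 LT?F → skip
[9] flags=0010 GT?T → r0=0xd5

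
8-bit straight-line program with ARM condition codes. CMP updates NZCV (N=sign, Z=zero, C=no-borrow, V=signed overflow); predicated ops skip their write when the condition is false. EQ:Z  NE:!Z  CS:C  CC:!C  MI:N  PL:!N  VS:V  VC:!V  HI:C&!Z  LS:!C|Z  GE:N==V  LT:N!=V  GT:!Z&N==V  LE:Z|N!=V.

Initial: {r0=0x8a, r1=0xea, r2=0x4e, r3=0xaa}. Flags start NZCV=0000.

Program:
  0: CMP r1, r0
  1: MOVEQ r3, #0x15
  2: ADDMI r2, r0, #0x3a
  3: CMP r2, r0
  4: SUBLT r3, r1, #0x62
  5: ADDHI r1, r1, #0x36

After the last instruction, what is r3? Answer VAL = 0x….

0: ✓ CMP  NZCV=0010
1: · MOVEQ
2: · ADDMI
3: ✓ CMP  NZCV=1001
4: · SUBLT
5: · ADDHI

VAL = 0xaa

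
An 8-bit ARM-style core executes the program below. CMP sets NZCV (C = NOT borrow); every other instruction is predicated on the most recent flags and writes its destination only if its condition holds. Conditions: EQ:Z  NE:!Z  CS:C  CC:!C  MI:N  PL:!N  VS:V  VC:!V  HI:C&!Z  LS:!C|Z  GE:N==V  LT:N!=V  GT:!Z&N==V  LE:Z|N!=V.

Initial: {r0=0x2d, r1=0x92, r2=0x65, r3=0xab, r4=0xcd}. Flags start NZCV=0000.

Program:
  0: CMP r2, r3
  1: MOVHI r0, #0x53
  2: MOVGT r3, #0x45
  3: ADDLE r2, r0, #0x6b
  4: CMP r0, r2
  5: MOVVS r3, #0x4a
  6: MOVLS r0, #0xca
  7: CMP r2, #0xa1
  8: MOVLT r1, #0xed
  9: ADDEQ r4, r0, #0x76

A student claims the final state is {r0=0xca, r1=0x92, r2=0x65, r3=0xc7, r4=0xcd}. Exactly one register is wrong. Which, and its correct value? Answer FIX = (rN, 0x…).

FIX = (r3, 0x45)

[0] flags=1001 → (cmp)
[1] flags=1001 HI?F → skip
[2] flags=1001 GT?T → r3=0x45
[3] flags=1001 LE?F → skip
[4] flags=1000 → (cmp)
[5] flags=1000 VS?F → skip
[6] flags=1000 LS?T → r0=0xca
[7] flags=1001 → (cmp)
[8] flags=1001 LT?F → skip
[9] flags=1001 EQ?F → skip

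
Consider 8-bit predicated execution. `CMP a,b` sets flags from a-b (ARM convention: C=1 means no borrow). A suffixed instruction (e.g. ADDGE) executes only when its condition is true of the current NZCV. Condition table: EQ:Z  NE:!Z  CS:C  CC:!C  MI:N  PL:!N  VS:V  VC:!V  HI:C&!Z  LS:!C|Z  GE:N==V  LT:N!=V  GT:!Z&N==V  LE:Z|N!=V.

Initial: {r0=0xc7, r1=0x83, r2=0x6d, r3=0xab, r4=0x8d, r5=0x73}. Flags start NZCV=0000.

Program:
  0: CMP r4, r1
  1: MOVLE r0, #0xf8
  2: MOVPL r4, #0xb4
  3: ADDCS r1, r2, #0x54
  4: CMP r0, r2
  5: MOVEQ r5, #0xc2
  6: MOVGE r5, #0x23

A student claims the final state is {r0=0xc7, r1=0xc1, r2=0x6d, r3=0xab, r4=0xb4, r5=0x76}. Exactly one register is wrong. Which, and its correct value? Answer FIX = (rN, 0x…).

[0] flags=0010 → (cmp)
[1] flags=0010 LE?F → skip
[2] flags=0010 PL?T → r4=0xb4
[3] flags=0010 CS?T → r1=0xc1
[4] flags=0011 → (cmp)
[5] flags=0011 EQ?F → skip
[6] flags=0011 GE?F → skip

FIX = (r5, 0x73)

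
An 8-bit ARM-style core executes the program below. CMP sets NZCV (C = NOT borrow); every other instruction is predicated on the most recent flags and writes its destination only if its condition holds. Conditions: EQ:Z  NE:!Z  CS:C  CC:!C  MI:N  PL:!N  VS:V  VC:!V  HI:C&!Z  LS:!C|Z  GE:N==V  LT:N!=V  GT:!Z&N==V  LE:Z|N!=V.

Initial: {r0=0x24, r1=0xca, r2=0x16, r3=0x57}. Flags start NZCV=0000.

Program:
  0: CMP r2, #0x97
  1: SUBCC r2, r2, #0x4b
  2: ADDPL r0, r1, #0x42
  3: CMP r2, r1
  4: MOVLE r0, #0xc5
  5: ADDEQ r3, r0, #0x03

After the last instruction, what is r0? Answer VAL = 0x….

VAL = 0x0c

0: ✓ CMP  NZCV=0000
1: ✓ SUBCC  r2←0xcb
2: ✓ ADDPL  r0←0x0c
3: ✓ CMP  NZCV=0010
4: · MOVLE
5: · ADDEQ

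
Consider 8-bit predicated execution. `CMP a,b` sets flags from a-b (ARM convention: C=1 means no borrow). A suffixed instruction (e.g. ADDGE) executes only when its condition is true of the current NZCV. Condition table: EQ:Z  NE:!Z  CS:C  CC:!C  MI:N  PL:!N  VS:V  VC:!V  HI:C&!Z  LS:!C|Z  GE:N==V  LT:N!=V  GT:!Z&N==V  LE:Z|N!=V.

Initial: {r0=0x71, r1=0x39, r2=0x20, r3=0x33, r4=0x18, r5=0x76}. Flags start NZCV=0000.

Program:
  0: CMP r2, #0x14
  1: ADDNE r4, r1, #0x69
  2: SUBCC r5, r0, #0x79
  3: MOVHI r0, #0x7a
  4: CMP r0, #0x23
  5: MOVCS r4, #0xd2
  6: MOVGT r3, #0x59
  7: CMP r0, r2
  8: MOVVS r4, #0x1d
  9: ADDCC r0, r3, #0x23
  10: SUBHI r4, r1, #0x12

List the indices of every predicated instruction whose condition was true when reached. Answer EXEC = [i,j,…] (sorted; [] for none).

0: ✓ CMP  NZCV=0010
1: ✓ ADDNE  r4←0xa2
2: · SUBCC
3: ✓ MOVHI  r0←0x7a
4: ✓ CMP  NZCV=0010
5: ✓ MOVCS  r4←0xd2
6: ✓ MOVGT  r3←0x59
7: ✓ CMP  NZCV=0010
8: · MOVVS
9: · ADDCC
10: ✓ SUBHI  r4←0x27

EXEC = [1,3,5,6,10]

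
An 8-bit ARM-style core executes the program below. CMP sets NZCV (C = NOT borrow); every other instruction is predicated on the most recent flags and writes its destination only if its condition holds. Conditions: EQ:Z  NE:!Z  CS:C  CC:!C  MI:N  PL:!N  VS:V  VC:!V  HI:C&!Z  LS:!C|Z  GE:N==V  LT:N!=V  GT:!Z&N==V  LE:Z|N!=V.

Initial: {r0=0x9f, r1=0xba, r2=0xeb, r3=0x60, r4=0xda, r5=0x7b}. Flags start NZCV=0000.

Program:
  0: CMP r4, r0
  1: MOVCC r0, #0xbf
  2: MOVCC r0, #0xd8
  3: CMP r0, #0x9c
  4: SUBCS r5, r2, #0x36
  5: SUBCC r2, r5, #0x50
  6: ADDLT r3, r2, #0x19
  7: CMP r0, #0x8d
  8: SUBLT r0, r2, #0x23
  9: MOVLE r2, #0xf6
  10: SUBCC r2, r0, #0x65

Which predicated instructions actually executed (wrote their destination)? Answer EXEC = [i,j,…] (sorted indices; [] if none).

EXEC = [4]

0: ✓ CMP  NZCV=0010
1: · MOVCC
2: · MOVCC
3: ✓ CMP  NZCV=0010
4: ✓ SUBCS  r5←0xb5
5: · SUBCC
6: · ADDLT
7: ✓ CMP  NZCV=0010
8: · SUBLT
9: · MOVLE
10: · SUBCC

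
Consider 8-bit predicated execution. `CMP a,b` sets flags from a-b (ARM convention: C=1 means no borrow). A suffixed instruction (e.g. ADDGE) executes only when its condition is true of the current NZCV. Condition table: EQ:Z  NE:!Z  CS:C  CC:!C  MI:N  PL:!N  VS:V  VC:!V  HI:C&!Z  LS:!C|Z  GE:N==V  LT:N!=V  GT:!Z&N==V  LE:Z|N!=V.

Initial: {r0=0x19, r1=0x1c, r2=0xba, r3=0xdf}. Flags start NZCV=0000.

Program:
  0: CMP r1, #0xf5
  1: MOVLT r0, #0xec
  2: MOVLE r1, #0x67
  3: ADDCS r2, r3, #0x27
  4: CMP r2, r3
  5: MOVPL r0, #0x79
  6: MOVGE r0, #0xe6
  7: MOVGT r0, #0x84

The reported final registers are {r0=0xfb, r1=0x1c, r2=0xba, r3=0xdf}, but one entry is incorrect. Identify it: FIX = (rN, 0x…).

FIX = (r0, 0x19)

0: ✓ CMP  NZCV=0000
1: · MOVLT
2: · MOVLE
3: · ADDCS
4: ✓ CMP  NZCV=1000
5: · MOVPL
6: · MOVGE
7: · MOVGT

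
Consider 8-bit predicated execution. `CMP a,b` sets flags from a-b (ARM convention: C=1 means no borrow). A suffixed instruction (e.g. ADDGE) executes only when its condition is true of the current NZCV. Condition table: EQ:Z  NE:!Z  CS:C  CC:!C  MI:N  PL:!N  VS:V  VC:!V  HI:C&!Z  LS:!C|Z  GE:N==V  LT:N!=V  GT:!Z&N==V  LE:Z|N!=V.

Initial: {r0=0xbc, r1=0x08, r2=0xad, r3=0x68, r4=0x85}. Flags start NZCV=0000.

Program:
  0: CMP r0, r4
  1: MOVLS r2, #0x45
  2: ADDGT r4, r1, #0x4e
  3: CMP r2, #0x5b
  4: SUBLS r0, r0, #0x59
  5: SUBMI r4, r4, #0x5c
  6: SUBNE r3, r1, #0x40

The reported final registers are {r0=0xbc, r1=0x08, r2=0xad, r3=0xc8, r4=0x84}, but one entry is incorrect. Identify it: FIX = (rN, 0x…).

0: ✓ CMP  NZCV=0010
1: · MOVLS
2: ✓ ADDGT  r4←0x56
3: ✓ CMP  NZCV=0011
4: · SUBLS
5: · SUBMI
6: ✓ SUBNE  r3←0xc8

FIX = (r4, 0x56)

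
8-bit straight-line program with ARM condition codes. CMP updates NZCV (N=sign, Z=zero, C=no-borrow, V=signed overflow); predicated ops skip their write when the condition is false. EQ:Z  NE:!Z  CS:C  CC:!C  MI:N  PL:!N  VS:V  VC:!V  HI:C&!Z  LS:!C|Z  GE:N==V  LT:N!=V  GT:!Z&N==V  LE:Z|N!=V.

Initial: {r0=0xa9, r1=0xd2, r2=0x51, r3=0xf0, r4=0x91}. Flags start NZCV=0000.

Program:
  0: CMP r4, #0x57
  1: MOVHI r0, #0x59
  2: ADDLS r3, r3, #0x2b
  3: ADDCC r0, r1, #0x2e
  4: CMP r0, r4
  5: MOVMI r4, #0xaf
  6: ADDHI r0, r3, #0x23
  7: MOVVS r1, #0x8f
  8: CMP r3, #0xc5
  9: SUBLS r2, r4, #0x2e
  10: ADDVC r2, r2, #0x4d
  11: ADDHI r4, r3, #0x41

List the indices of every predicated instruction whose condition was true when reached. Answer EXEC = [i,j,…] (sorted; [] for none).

0: ✓ CMP  NZCV=0011
1: ✓ MOVHI  r0←0x59
2: · ADDLS
3: · ADDCC
4: ✓ CMP  NZCV=1001
5: ✓ MOVMI  r4←0xaf
6: · ADDHI
7: ✓ MOVVS  r1←0x8f
8: ✓ CMP  NZCV=0010
9: · SUBLS
10: ✓ ADDVC  r2←0x9e
11: ✓ ADDHI  r4←0x31

EXEC = [1,5,7,10,11]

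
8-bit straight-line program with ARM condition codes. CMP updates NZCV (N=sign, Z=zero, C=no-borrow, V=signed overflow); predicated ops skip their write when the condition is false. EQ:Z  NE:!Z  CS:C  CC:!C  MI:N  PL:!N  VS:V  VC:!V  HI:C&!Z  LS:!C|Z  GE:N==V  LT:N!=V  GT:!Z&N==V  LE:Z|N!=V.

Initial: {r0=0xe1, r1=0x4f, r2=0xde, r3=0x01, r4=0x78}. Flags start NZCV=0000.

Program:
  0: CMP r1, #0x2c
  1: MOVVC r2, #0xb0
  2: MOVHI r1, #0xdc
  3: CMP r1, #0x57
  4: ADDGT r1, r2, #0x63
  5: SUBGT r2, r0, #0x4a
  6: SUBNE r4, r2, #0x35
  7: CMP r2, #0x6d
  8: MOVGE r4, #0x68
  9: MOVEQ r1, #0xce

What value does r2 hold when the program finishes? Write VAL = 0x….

[0] flags=0010 → (cmp)
[1] flags=0010 VC?T → r2=0xb0
[2] flags=0010 HI?T → r1=0xdc
[3] flags=1010 → (cmp)
[4] flags=1010 GT?F → skip
[5] flags=1010 GT?F → skip
[6] flags=1010 NE?T → r4=0x7b
[7] flags=0011 → (cmp)
[8] flags=0011 GE?F → skip
[9] flags=0011 EQ?F → skip

VAL = 0xb0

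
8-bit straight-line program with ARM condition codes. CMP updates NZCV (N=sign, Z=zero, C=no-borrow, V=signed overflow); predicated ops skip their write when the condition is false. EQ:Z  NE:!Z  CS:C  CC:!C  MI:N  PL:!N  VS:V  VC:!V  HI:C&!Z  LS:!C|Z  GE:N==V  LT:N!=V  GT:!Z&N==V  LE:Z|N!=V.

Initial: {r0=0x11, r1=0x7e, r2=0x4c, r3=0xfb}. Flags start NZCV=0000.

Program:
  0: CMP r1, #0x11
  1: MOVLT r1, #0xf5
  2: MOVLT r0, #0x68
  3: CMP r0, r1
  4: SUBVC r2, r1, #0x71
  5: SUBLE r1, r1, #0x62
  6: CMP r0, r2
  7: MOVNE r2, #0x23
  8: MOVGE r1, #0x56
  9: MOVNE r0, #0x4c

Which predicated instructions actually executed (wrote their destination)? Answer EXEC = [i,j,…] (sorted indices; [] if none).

0: ✓ CMP  NZCV=0010
1: · MOVLT
2: · MOVLT
3: ✓ CMP  NZCV=1000
4: ✓ SUBVC  r2←0x0d
5: ✓ SUBLE  r1←0x1c
6: ✓ CMP  NZCV=0010
7: ✓ MOVNE  r2←0x23
8: ✓ MOVGE  r1←0x56
9: ✓ MOVNE  r0←0x4c

EXEC = [4,5,7,8,9]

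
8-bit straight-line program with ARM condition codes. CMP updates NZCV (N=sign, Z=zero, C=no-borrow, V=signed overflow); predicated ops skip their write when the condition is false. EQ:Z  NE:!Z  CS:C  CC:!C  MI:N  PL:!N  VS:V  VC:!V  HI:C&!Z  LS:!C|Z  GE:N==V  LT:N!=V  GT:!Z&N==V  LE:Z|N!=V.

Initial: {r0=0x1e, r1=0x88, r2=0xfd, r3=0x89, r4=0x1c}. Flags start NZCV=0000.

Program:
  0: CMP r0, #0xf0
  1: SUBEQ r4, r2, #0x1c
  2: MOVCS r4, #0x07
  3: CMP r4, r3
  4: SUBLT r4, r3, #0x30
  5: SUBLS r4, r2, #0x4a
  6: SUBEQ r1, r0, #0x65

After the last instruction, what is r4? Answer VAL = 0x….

VAL = 0xb3

0: ✓ CMP  NZCV=0000
1: · SUBEQ
2: · MOVCS
3: ✓ CMP  NZCV=1001
4: · SUBLT
5: ✓ SUBLS  r4←0xb3
6: · SUBEQ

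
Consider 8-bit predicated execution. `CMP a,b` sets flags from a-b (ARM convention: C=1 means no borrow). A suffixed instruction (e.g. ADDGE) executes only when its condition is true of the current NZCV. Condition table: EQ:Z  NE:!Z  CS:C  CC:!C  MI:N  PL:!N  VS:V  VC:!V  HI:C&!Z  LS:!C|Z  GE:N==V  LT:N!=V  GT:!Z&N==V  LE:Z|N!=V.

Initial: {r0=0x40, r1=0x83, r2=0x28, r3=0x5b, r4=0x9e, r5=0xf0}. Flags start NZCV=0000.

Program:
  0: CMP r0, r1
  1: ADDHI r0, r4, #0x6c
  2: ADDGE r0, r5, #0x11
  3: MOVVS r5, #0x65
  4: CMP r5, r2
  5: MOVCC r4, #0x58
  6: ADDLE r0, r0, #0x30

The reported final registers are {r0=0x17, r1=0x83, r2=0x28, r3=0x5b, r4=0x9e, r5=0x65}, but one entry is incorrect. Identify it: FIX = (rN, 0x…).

FIX = (r0, 0x01)

[0] flags=1001 → (cmp)
[1] flags=1001 HI?F → skip
[2] flags=1001 GE?T → r0=0x01
[3] flags=1001 VS?T → r5=0x65
[4] flags=0010 → (cmp)
[5] flags=0010 CC?F → skip
[6] flags=0010 LE?F → skip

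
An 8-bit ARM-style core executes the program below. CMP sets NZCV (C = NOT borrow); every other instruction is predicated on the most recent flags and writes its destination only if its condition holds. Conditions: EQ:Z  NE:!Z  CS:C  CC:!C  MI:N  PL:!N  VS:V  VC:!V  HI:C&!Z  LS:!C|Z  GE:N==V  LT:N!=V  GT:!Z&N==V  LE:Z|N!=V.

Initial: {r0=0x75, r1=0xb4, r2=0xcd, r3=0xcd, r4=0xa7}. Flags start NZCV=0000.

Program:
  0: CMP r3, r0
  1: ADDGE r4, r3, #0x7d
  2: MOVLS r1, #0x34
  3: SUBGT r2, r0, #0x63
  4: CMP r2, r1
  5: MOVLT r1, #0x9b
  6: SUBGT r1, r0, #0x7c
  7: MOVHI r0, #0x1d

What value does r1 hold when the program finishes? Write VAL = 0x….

[0] flags=0011 → (cmp)
[1] flags=0011 GE?F → skip
[2] flags=0011 LS?F → skip
[3] flags=0011 GT?F → skip
[4] flags=0010 → (cmp)
[5] flags=0010 LT?F → skip
[6] flags=0010 GT?T → r1=0xf9
[7] flags=0010 HI?T → r0=0x1d

VAL = 0xf9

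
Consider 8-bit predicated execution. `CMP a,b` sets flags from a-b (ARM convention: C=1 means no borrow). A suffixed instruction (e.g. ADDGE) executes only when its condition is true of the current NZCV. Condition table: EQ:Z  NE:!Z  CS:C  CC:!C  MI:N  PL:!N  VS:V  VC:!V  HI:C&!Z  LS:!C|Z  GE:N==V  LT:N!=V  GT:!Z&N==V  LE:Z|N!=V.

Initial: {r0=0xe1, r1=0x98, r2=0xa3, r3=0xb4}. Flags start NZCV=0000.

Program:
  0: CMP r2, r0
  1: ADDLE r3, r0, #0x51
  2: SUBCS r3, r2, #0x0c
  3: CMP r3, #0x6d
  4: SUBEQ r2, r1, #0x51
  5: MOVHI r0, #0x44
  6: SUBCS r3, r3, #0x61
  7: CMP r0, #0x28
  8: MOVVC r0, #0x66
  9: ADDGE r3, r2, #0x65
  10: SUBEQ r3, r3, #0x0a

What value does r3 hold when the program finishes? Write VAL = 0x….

[0] flags=1000 → (cmp)
[1] flags=1000 LE?T → r3=0x32
[2] flags=1000 CS?F → skip
[3] flags=1000 → (cmp)
[4] flags=1000 EQ?F → skip
[5] flags=1000 HI?F → skip
[6] flags=1000 CS?F → skip
[7] flags=1010 → (cmp)
[8] flags=1010 VC?T → r0=0x66
[9] flags=1010 GE?F → skip
[10] flags=1010 EQ?F → skip

VAL = 0x32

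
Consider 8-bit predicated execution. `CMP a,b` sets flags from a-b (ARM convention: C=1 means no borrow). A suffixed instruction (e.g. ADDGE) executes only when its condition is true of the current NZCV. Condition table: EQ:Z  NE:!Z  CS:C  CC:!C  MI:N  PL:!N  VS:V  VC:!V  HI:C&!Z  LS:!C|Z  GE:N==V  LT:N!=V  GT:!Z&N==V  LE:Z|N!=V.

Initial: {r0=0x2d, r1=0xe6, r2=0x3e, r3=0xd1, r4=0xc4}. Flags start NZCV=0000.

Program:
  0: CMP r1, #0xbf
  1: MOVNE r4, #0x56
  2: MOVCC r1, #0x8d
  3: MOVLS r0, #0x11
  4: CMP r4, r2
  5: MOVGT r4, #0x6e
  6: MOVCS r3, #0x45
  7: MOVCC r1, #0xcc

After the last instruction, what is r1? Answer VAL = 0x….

VAL = 0xe6

0: ✓ CMP  NZCV=0010
1: ✓ MOVNE  r4←0x56
2: · MOVCC
3: · MOVLS
4: ✓ CMP  NZCV=0010
5: ✓ MOVGT  r4←0x6e
6: ✓ MOVCS  r3←0x45
7: · MOVCC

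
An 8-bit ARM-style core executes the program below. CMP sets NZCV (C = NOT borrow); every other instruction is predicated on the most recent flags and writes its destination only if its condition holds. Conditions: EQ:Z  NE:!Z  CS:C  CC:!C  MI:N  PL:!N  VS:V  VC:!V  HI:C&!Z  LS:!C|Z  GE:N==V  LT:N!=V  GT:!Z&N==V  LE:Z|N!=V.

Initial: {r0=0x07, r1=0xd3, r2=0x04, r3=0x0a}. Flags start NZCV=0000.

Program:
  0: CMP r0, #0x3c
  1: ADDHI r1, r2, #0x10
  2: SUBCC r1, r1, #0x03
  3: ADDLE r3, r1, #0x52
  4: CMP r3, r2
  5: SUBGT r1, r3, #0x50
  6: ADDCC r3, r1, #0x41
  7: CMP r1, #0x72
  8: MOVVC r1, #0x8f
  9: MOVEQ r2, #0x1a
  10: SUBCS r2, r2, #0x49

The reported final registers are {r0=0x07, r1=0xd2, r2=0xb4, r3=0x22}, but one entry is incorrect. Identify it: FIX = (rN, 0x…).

[0] flags=1000 → (cmp)
[1] flags=1000 HI?F → skip
[2] flags=1000 CC?T → r1=0xd0
[3] flags=1000 LE?T → r3=0x22
[4] flags=0010 → (cmp)
[5] flags=0010 GT?T → r1=0xd2
[6] flags=0010 CC?F → skip
[7] flags=0011 → (cmp)
[8] flags=0011 VC?F → skip
[9] flags=0011 EQ?F → skip
[10] flags=0011 CS?T → r2=0xbb

FIX = (r2, 0xbb)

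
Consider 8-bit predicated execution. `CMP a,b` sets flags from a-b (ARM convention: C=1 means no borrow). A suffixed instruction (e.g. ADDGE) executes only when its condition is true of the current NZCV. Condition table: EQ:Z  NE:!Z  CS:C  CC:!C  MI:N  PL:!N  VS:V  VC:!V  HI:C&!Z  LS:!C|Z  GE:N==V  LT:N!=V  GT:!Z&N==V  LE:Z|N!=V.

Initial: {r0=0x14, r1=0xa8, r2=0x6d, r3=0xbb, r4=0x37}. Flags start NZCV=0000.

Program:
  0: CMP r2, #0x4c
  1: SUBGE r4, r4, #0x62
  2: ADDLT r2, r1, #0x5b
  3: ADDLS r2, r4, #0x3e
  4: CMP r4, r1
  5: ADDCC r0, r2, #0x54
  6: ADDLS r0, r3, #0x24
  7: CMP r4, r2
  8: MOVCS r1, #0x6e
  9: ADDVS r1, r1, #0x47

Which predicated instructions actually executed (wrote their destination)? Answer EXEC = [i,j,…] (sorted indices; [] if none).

[0] flags=0010 → (cmp)
[1] flags=0010 GE?T → r4=0xd5
[2] flags=0010 LT?F → skip
[3] flags=0010 LS?F → skip
[4] flags=0010 → (cmp)
[5] flags=0010 CC?F → skip
[6] flags=0010 LS?F → skip
[7] flags=0011 → (cmp)
[8] flags=0011 CS?T → r1=0x6e
[9] flags=0011 VS?T → r1=0xb5

EXEC = [1,8,9]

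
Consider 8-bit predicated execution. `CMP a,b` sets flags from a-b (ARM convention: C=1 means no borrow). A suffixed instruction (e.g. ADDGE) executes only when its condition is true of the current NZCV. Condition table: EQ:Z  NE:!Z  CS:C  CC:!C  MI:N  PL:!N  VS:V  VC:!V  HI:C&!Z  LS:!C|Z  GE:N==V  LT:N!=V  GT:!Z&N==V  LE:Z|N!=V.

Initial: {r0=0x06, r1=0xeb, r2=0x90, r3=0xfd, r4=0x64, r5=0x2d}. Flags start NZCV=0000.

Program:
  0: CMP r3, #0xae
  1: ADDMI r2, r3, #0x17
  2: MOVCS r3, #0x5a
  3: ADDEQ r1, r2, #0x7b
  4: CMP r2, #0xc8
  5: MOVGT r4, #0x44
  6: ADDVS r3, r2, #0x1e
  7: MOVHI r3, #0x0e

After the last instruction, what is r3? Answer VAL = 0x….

VAL = 0x5a

[0] flags=0010 → (cmp)
[1] flags=0010 MI?F → skip
[2] flags=0010 CS?T → r3=0x5a
[3] flags=0010 EQ?F → skip
[4] flags=1000 → (cmp)
[5] flags=1000 GT?F → skip
[6] flags=1000 VS?F → skip
[7] flags=1000 HI?F → skip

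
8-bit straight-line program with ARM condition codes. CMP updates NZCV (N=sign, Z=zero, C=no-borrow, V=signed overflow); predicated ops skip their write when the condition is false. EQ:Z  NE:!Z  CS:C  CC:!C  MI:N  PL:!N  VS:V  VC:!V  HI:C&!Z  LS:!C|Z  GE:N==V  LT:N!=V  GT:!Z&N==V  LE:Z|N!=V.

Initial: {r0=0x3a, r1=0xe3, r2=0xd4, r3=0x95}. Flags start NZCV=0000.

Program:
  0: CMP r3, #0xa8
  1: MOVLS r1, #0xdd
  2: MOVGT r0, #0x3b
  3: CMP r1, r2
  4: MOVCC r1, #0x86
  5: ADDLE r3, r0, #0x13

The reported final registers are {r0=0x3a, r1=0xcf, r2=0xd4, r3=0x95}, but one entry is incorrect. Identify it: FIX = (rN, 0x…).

0: ✓ CMP  NZCV=1000
1: ✓ MOVLS  r1←0xdd
2: · MOVGT
3: ✓ CMP  NZCV=0010
4: · MOVCC
5: · ADDLE

FIX = (r1, 0xdd)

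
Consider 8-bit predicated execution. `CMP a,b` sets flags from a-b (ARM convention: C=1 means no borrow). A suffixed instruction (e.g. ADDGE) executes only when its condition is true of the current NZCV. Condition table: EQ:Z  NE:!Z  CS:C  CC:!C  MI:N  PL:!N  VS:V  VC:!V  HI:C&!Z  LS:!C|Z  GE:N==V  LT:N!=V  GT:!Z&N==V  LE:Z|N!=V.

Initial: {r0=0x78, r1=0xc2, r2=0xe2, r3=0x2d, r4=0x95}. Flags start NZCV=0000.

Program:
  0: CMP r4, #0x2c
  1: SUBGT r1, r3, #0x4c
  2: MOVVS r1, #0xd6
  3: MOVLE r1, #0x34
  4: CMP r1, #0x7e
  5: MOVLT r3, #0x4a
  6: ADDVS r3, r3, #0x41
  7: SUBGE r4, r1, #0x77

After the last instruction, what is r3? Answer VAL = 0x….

VAL = 0x4a

0: ✓ CMP  NZCV=0011
1: · SUBGT
2: ✓ MOVVS  r1←0xd6
3: ✓ MOVLE  r1←0x34
4: ✓ CMP  NZCV=1000
5: ✓ MOVLT  r3←0x4a
6: · ADDVS
7: · SUBGE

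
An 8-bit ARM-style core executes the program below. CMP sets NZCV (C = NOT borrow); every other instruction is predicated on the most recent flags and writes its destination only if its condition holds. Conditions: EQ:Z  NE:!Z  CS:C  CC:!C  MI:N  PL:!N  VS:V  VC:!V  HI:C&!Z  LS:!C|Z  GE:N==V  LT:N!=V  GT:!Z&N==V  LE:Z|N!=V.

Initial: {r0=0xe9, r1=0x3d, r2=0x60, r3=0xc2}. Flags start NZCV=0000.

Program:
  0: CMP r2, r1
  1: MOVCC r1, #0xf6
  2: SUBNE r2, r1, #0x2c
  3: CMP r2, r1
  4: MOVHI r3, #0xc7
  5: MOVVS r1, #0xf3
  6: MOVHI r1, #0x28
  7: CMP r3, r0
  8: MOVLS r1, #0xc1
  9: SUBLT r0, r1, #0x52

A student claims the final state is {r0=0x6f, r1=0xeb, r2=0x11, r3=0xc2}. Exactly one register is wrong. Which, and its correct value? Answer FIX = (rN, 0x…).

FIX = (r1, 0xc1)

[0] flags=0010 → (cmp)
[1] flags=0010 CC?F → skip
[2] flags=0010 NE?T → r2=0x11
[3] flags=1000 → (cmp)
[4] flags=1000 HI?F → skip
[5] flags=1000 VS?F → skip
[6] flags=1000 HI?F → skip
[7] flags=1000 → (cmp)
[8] flags=1000 LS?T → r1=0xc1
[9] flags=1000 LT?T → r0=0x6f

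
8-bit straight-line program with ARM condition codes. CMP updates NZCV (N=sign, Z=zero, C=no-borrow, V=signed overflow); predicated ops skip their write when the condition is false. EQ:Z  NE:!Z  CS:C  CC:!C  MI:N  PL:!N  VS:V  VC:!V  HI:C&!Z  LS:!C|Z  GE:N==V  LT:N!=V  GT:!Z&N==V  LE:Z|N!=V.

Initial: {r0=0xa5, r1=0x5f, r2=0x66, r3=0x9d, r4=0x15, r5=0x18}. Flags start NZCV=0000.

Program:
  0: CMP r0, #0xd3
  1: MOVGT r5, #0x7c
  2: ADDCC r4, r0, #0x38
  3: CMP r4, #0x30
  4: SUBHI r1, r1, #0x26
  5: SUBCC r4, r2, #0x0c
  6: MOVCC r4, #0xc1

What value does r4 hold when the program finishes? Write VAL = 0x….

[0] flags=1000 → (cmp)
[1] flags=1000 GT?F → skip
[2] flags=1000 CC?T → r4=0xdd
[3] flags=1010 → (cmp)
[4] flags=1010 HI?T → r1=0x39
[5] flags=1010 CC?F → skip
[6] flags=1010 CC?F → skip

VAL = 0xdd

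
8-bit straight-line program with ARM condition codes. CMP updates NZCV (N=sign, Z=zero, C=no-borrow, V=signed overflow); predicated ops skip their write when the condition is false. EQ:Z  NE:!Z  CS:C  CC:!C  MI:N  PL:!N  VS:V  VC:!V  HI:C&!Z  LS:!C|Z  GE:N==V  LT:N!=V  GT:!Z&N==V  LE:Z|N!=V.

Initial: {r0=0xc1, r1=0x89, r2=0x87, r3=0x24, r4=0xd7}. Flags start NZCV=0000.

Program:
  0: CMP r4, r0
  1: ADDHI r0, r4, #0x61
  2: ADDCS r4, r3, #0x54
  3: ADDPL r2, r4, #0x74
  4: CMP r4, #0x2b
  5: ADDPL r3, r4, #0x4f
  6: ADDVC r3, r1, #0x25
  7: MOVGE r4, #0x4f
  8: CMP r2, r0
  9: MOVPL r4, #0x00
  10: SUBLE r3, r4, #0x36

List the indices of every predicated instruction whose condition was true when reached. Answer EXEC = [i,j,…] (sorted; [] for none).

[0] flags=0010 → (cmp)
[1] flags=0010 HI?T → r0=0x38
[2] flags=0010 CS?T → r4=0x78
[3] flags=0010 PL?T → r2=0xec
[4] flags=0010 → (cmp)
[5] flags=0010 PL?T → r3=0xc7
[6] flags=0010 VC?T → r3=0xae
[7] flags=0010 GE?T → r4=0x4f
[8] flags=1010 → (cmp)
[9] flags=1010 PL?F → skip
[10] flags=1010 LE?T → r3=0x19

EXEC = [1,2,3,5,6,7,10]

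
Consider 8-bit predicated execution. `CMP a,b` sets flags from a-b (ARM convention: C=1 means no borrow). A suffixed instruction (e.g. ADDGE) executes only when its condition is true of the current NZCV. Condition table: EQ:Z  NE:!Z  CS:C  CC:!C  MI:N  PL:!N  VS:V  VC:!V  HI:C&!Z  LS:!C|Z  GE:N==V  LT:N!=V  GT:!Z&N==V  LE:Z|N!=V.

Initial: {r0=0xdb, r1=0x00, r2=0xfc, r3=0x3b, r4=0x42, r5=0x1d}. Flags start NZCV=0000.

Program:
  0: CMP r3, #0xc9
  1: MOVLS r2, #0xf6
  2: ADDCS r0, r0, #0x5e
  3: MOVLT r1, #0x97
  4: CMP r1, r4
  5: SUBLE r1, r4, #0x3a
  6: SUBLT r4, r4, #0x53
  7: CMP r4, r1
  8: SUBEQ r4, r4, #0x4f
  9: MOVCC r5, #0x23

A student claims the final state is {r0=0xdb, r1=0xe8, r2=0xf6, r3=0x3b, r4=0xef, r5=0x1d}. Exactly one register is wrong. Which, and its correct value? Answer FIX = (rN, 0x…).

FIX = (r1, 0x08)

[0] flags=0000 → (cmp)
[1] flags=0000 LS?T → r2=0xf6
[2] flags=0000 CS?F → skip
[3] flags=0000 LT?F → skip
[4] flags=1000 → (cmp)
[5] flags=1000 LE?T → r1=0x08
[6] flags=1000 LT?T → r4=0xef
[7] flags=1010 → (cmp)
[8] flags=1010 EQ?F → skip
[9] flags=1010 CC?F → skip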